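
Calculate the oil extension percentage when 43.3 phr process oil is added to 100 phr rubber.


Oil % = oil / (100 + oil) * 100
= 43.3 / (100 + 43.3) * 100
= 43.3 / 143.3 * 100
= 30.22%

30.22%


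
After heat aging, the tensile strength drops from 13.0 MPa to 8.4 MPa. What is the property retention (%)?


Retention = aged / original * 100
= 8.4 / 13.0 * 100
= 64.6%

64.6%


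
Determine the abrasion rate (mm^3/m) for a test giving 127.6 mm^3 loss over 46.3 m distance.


Rate = volume_loss / distance
= 127.6 / 46.3
= 2.756 mm^3/m

2.756 mm^3/m


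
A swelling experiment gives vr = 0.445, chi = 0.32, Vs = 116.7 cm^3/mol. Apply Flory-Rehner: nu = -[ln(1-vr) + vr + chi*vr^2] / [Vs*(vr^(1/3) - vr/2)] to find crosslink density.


ln(1 - vr) = ln(1 - 0.445) = -0.5888
Numerator = -((-0.5888) + 0.445 + 0.32 * 0.445^2) = 0.0804
Denominator = 116.7 * (0.445^(1/3) - 0.445/2) = 63.1301
nu = 0.0804 / 63.1301 = 0.0013 mol/cm^3

0.0013 mol/cm^3


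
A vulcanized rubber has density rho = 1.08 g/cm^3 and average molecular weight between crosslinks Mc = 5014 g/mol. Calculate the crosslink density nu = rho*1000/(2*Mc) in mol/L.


nu = rho * 1000 / (2 * Mc)
nu = 1.08 * 1000 / (2 * 5014)
nu = 1080.0 / 10028
nu = 0.1077 mol/L

0.1077 mol/L


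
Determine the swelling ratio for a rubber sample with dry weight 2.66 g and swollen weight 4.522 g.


Q = W_swollen / W_dry
Q = 4.522 / 2.66
Q = 1.7

Q = 1.7


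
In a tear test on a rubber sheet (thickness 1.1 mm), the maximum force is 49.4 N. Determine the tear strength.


Tear strength = force / thickness
= 49.4 / 1.1
= 44.91 N/mm

44.91 N/mm


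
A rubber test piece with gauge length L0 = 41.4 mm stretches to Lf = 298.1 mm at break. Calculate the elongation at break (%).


Elongation = (Lf - L0) / L0 * 100
= (298.1 - 41.4) / 41.4 * 100
= 256.7 / 41.4 * 100
= 620.0%

620.0%


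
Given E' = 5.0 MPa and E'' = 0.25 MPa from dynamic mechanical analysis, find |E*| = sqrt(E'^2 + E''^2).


|E*| = sqrt(E'^2 + E''^2)
= sqrt(5.0^2 + 0.25^2)
= sqrt(25.0000 + 0.0625)
= 5.006 MPa

5.006 MPa


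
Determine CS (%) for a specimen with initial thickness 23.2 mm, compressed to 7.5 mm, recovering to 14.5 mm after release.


CS = (t0 - recovered) / (t0 - ts) * 100
= (23.2 - 14.5) / (23.2 - 7.5) * 100
= 8.7 / 15.7 * 100
= 55.4%

55.4%


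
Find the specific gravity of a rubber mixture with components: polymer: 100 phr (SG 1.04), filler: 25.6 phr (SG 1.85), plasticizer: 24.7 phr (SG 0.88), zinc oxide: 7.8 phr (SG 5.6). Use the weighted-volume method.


Sum of weights = 158.1
Volume contributions:
  polymer: 100/1.04 = 96.1538
  filler: 25.6/1.85 = 13.8378
  plasticizer: 24.7/0.88 = 28.0682
  zinc oxide: 7.8/5.6 = 1.3929
Sum of volumes = 139.4527
SG = 158.1 / 139.4527 = 1.134

SG = 1.134


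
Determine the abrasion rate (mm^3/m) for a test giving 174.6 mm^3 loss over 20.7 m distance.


Rate = volume_loss / distance
= 174.6 / 20.7
= 8.435 mm^3/m

8.435 mm^3/m


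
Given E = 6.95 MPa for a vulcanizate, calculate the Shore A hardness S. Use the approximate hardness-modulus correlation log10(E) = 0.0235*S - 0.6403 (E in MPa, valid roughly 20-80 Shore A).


log10(E) = 0.0235*S - 0.6403  =>  S = (log10(E) + 0.6403) / 0.0235
log10(6.95) = 0.841985
S = (0.841985 + 0.6403) / 0.0235 = 1.482285 / 0.0235
S = 63.1

Shore A = 63.1


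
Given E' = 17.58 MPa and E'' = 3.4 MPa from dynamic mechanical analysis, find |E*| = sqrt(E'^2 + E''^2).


|E*| = sqrt(E'^2 + E''^2)
= sqrt(17.58^2 + 3.4^2)
= sqrt(309.0564 + 11.5600)
= 17.906 MPa

17.906 MPa


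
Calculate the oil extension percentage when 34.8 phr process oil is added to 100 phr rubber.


Oil % = oil / (100 + oil) * 100
= 34.8 / (100 + 34.8) * 100
= 34.8 / 134.8 * 100
= 25.82%

25.82%


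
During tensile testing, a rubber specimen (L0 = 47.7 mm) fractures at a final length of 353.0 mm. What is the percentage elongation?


Elongation = (Lf - L0) / L0 * 100
= (353.0 - 47.7) / 47.7 * 100
= 305.3 / 47.7 * 100
= 640.0%

640.0%


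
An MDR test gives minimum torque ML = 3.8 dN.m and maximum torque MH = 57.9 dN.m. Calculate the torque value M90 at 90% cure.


M90 = ML + 0.9 * (MH - ML)
M90 = 3.8 + 0.9 * (57.9 - 3.8)
M90 = 3.8 + 0.9 * 54.1
M90 = 52.49 dN.m

52.49 dN.m


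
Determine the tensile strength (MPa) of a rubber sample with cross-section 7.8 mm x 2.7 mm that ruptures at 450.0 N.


Area = width * thickness = 7.8 * 2.7 = 21.06 mm^2
TS = force / area = 450.0 / 21.06 = 21.37 MPa

21.37 MPa


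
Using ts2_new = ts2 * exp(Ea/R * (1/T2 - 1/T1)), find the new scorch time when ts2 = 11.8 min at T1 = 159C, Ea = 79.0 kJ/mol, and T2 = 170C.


Convert temperatures: T1 = 159 + 273.15 = 432.15 K, T2 = 170 + 273.15 = 443.15 K
ts2_new = 11.8 * exp(79000 / 8.314 * (1/443.15 - 1/432.15))
1/T2 - 1/T1 = -5.7439e-05
ts2_new = 6.84 min

6.84 min


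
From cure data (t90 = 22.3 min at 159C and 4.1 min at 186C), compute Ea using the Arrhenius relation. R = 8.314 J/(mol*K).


T1 = 432.15 K, T2 = 459.15 K
1/T1 - 1/T2 = 1.3607e-04
ln(t1/t2) = ln(22.3/4.1) = 1.6936
Ea = 8.314 * 1.6936 / 1.3607e-04 = 103477.5485 J/mol
Ea = 103.48 kJ/mol

103.48 kJ/mol


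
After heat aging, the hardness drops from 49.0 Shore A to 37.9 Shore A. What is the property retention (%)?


Retention = aged / original * 100
= 37.9 / 49.0 * 100
= 77.3%

77.3%


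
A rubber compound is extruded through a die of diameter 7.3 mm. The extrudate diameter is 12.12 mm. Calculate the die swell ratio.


Die swell ratio = D_extrudate / D_die
= 12.12 / 7.3
= 1.66

Die swell = 1.66


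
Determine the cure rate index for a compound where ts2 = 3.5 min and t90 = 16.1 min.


CRI = 100 / (t90 - ts2)
= 100 / (16.1 - 3.5)
= 100 / 12.6
= 7.94 min^-1

7.94 min^-1


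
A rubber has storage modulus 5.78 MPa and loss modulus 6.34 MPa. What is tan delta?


tan delta = E'' / E'
= 6.34 / 5.78
= 1.0969

tan delta = 1.0969


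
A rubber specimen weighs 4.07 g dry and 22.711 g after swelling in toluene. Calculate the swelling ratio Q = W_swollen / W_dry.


Q = W_swollen / W_dry
Q = 22.711 / 4.07
Q = 5.58

Q = 5.58


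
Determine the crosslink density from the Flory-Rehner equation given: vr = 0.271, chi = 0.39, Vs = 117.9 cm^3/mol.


ln(1 - vr) = ln(1 - 0.271) = -0.3161
Numerator = -((-0.3161) + 0.271 + 0.39 * 0.271^2) = 0.0164
Denominator = 117.9 * (0.271^(1/3) - 0.271/2) = 60.3209
nu = 0.0164 / 60.3209 = 2.7254e-04 mol/cm^3

2.7254e-04 mol/cm^3


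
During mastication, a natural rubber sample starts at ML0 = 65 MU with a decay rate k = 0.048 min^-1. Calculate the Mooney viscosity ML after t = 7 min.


ML = ML0 * exp(-k * t)
ML = 65 * exp(-0.048 * 7)
ML = 65 * 0.7146
ML = 46.45 MU

46.45 MU


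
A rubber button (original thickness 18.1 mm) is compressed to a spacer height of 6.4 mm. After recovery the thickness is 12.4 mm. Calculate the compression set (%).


CS = (t0 - recovered) / (t0 - ts) * 100
= (18.1 - 12.4) / (18.1 - 6.4) * 100
= 5.7 / 11.7 * 100
= 48.7%

48.7%


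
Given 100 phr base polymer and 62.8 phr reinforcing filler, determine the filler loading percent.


Filler % = filler / (rubber + filler) * 100
= 62.8 / (100 + 62.8) * 100
= 62.8 / 162.8 * 100
= 38.57%

38.57%


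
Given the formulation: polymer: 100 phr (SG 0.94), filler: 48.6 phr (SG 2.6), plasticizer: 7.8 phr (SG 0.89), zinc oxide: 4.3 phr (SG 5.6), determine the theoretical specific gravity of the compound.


Sum of weights = 160.7
Volume contributions:
  polymer: 100/0.94 = 106.3830
  filler: 48.6/2.6 = 18.6923
  plasticizer: 7.8/0.89 = 8.7640
  zinc oxide: 4.3/5.6 = 0.7679
Sum of volumes = 134.6072
SG = 160.7 / 134.6072 = 1.194

SG = 1.194


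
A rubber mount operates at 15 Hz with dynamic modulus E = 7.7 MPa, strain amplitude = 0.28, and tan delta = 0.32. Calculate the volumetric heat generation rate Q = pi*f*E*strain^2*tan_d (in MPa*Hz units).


Q = pi * f * E * strain^2 * tan_d
= pi * 15 * 7.7 * 0.28^2 * 0.32
= pi * 15 * 7.7 * 0.0784 * 0.32
= 9.1033

Q = 9.1033


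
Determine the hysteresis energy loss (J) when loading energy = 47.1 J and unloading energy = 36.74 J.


Hysteresis loss = loading - unloading
= 47.1 - 36.74
= 10.36 J

10.36 J


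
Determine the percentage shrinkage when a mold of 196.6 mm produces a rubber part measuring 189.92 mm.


Shrinkage = (mold - part) / mold * 100
= (196.6 - 189.92) / 196.6 * 100
= 6.68 / 196.6 * 100
= 3.4%

3.4%


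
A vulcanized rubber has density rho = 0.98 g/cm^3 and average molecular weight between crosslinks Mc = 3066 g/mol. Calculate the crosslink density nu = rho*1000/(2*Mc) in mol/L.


nu = rho * 1000 / (2 * Mc)
nu = 0.98 * 1000 / (2 * 3066)
nu = 980.0 / 6132
nu = 0.1598 mol/L

0.1598 mol/L


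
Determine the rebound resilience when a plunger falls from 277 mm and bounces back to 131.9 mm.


Resilience = h_rebound / h_drop * 100
= 131.9 / 277 * 100
= 47.6%

47.6%


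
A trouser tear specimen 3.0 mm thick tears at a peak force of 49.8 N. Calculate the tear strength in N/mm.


Tear strength = force / thickness
= 49.8 / 3.0
= 16.6 N/mm

16.6 N/mm


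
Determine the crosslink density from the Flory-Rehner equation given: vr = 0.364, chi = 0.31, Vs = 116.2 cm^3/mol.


ln(1 - vr) = ln(1 - 0.364) = -0.4526
Numerator = -((-0.4526) + 0.364 + 0.31 * 0.364^2) = 0.0475
Denominator = 116.2 * (0.364^(1/3) - 0.364/2) = 61.8188
nu = 0.0475 / 61.8188 = 7.6810e-04 mol/cm^3

7.6810e-04 mol/cm^3


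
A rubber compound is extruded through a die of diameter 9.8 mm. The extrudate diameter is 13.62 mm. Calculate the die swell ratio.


Die swell ratio = D_extrudate / D_die
= 13.62 / 9.8
= 1.39

Die swell = 1.39


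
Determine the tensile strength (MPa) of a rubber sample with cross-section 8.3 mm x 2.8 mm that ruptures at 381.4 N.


Area = width * thickness = 8.3 * 2.8 = 23.24 mm^2
TS = force / area = 381.4 / 23.24 = 16.41 MPa

16.41 MPa


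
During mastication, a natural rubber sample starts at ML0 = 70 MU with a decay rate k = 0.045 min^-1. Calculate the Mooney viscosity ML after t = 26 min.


ML = ML0 * exp(-k * t)
ML = 70 * exp(-0.045 * 26)
ML = 70 * 0.3104
ML = 21.73 MU

21.73 MU


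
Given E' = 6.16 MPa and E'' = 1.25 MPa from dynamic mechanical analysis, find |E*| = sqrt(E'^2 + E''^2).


|E*| = sqrt(E'^2 + E''^2)
= sqrt(6.16^2 + 1.25^2)
= sqrt(37.9456 + 1.5625)
= 6.286 MPa

6.286 MPa


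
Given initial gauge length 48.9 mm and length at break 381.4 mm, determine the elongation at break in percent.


Elongation = (Lf - L0) / L0 * 100
= (381.4 - 48.9) / 48.9 * 100
= 332.5 / 48.9 * 100
= 680.0%

680.0%


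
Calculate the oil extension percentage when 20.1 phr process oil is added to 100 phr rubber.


Oil % = oil / (100 + oil) * 100
= 20.1 / (100 + 20.1) * 100
= 20.1 / 120.1 * 100
= 16.74%

16.74%


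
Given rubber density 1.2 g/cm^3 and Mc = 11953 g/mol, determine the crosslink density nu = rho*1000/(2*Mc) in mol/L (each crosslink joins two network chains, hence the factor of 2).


nu = rho * 1000 / (2 * Mc)
nu = 1.2 * 1000 / (2 * 11953)
nu = 1200.0 / 23906
nu = 0.0502 mol/L

0.0502 mol/L


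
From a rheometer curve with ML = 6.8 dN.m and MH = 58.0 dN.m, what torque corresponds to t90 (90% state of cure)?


M90 = ML + 0.9 * (MH - ML)
M90 = 6.8 + 0.9 * (58.0 - 6.8)
M90 = 6.8 + 0.9 * 51.2
M90 = 52.88 dN.m

52.88 dN.m


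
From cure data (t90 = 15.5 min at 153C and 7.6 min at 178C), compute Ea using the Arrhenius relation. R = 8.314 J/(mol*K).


T1 = 426.15 K, T2 = 451.15 K
1/T1 - 1/T2 = 1.3003e-04
ln(t1/t2) = ln(15.5/7.6) = 0.7127
Ea = 8.314 * 0.7127 / 1.3003e-04 = 45567.5012 J/mol
Ea = 45.57 kJ/mol

45.57 kJ/mol


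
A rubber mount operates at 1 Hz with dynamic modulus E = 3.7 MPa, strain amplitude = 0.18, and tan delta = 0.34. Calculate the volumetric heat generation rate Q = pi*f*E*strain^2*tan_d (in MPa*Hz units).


Q = pi * f * E * strain^2 * tan_d
= pi * 1 * 3.7 * 0.18^2 * 0.34
= pi * 1 * 3.7 * 0.0324 * 0.34
= 0.1280

Q = 0.1280


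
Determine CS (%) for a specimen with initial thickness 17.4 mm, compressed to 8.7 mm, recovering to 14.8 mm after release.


CS = (t0 - recovered) / (t0 - ts) * 100
= (17.4 - 14.8) / (17.4 - 8.7) * 100
= 2.6 / 8.7 * 100
= 29.9%

29.9%


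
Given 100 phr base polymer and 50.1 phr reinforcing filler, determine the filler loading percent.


Filler % = filler / (rubber + filler) * 100
= 50.1 / (100 + 50.1) * 100
= 50.1 / 150.1 * 100
= 33.38%

33.38%


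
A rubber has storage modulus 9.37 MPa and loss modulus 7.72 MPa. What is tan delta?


tan delta = E'' / E'
= 7.72 / 9.37
= 0.8239

tan delta = 0.8239


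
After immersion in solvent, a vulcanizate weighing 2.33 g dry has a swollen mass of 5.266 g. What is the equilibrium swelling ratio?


Q = W_swollen / W_dry
Q = 5.266 / 2.33
Q = 2.26

Q = 2.26


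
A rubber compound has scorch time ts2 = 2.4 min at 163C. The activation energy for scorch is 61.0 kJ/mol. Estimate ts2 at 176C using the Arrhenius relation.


Convert temperatures: T1 = 163 + 273.15 = 436.15 K, T2 = 176 + 273.15 = 449.15 K
ts2_new = 2.4 * exp(61000 / 8.314 * (1/449.15 - 1/436.15))
1/T2 - 1/T1 = -6.6361e-05
ts2_new = 1.47 min

1.47 min


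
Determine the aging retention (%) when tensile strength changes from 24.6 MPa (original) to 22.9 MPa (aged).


Retention = aged / original * 100
= 22.9 / 24.6 * 100
= 93.1%

93.1%


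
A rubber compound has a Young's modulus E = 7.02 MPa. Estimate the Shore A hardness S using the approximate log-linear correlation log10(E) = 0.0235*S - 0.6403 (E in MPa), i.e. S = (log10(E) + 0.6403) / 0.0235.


log10(E) = 0.0235*S - 0.6403  =>  S = (log10(E) + 0.6403) / 0.0235
log10(7.02) = 0.846337
S = (0.846337 + 0.6403) / 0.0235 = 1.486637 / 0.0235
S = 63.3

Shore A = 63.3


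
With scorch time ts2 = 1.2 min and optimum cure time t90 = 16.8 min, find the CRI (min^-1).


CRI = 100 / (t90 - ts2)
= 100 / (16.8 - 1.2)
= 100 / 15.6
= 6.41 min^-1

6.41 min^-1


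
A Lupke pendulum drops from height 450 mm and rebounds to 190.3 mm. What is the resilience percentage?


Resilience = h_rebound / h_drop * 100
= 190.3 / 450 * 100
= 42.3%

42.3%


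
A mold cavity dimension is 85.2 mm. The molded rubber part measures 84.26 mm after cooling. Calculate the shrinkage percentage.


Shrinkage = (mold - part) / mold * 100
= (85.2 - 84.26) / 85.2 * 100
= 0.94 / 85.2 * 100
= 1.1%

1.1%


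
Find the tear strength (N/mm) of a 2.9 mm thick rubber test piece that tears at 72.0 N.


Tear strength = force / thickness
= 72.0 / 2.9
= 24.83 N/mm

24.83 N/mm


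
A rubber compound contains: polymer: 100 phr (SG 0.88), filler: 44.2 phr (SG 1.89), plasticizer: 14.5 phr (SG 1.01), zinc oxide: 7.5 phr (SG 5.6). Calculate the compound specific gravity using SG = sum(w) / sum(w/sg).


Sum of weights = 166.2
Volume contributions:
  polymer: 100/0.88 = 113.6364
  filler: 44.2/1.89 = 23.3862
  plasticizer: 14.5/1.01 = 14.3564
  zinc oxide: 7.5/5.6 = 1.3393
Sum of volumes = 152.7183
SG = 166.2 / 152.7183 = 1.088

SG = 1.088


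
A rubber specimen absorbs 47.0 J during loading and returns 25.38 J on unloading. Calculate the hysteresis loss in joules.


Hysteresis loss = loading - unloading
= 47.0 - 25.38
= 21.62 J

21.62 J


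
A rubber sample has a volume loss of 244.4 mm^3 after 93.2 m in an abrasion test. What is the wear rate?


Rate = volume_loss / distance
= 244.4 / 93.2
= 2.622 mm^3/m

2.622 mm^3/m


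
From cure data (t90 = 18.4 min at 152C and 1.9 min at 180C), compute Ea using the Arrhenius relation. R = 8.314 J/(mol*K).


T1 = 425.15 K, T2 = 453.15 K
1/T1 - 1/T2 = 1.4534e-04
ln(t1/t2) = ln(18.4/1.9) = 2.2705
Ea = 8.314 * 2.2705 / 1.4534e-04 = 129884.4162 J/mol
Ea = 129.88 kJ/mol

129.88 kJ/mol


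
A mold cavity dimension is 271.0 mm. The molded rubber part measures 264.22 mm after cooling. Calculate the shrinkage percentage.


Shrinkage = (mold - part) / mold * 100
= (271.0 - 264.22) / 271.0 * 100
= 6.78 / 271.0 * 100
= 2.5%

2.5%


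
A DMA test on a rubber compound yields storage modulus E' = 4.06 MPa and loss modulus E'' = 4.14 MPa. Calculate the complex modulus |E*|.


|E*| = sqrt(E'^2 + E''^2)
= sqrt(4.06^2 + 4.14^2)
= sqrt(16.4836 + 17.1396)
= 5.799 MPa

5.799 MPa


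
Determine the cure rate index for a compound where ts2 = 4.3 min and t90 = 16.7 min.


CRI = 100 / (t90 - ts2)
= 100 / (16.7 - 4.3)
= 100 / 12.4
= 8.06 min^-1

8.06 min^-1


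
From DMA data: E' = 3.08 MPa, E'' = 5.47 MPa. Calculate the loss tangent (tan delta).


tan delta = E'' / E'
= 5.47 / 3.08
= 1.776

tan delta = 1.776


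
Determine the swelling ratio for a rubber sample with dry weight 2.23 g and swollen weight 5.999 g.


Q = W_swollen / W_dry
Q = 5.999 / 2.23
Q = 2.69

Q = 2.69


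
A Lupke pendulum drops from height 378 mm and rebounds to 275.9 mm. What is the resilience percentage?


Resilience = h_rebound / h_drop * 100
= 275.9 / 378 * 100
= 73.0%

73.0%


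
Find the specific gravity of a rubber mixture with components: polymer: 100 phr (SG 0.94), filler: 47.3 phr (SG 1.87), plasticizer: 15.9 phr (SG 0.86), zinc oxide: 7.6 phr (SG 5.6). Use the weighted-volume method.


Sum of weights = 170.8
Volume contributions:
  polymer: 100/0.94 = 106.3830
  filler: 47.3/1.87 = 25.2941
  plasticizer: 15.9/0.86 = 18.4884
  zinc oxide: 7.6/5.6 = 1.3571
Sum of volumes = 151.5226
SG = 170.8 / 151.5226 = 1.127

SG = 1.127


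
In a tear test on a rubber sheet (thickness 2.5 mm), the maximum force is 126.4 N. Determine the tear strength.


Tear strength = force / thickness
= 126.4 / 2.5
= 50.56 N/mm

50.56 N/mm


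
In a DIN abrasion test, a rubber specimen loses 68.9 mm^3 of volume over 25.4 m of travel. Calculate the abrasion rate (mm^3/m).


Rate = volume_loss / distance
= 68.9 / 25.4
= 2.713 mm^3/m

2.713 mm^3/m


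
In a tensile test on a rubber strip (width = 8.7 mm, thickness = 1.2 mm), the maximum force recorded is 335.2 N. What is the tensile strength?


Area = width * thickness = 8.7 * 1.2 = 10.44 mm^2
TS = force / area = 335.2 / 10.44 = 32.11 MPa

32.11 MPa


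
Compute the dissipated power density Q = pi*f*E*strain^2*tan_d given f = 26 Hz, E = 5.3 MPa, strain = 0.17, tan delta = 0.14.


Q = pi * f * E * strain^2 * tan_d
= pi * 26 * 5.3 * 0.17^2 * 0.14
= pi * 26 * 5.3 * 0.0289 * 0.14
= 1.7516

Q = 1.7516


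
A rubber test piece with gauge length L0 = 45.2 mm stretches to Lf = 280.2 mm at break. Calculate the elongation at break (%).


Elongation = (Lf - L0) / L0 * 100
= (280.2 - 45.2) / 45.2 * 100
= 235.0 / 45.2 * 100
= 519.9%

519.9%


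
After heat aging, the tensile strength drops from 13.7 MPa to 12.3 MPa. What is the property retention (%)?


Retention = aged / original * 100
= 12.3 / 13.7 * 100
= 89.8%

89.8%


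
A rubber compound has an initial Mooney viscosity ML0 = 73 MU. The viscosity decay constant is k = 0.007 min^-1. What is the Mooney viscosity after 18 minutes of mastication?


ML = ML0 * exp(-k * t)
ML = 73 * exp(-0.007 * 18)
ML = 73 * 0.8816
ML = 64.36 MU

64.36 MU


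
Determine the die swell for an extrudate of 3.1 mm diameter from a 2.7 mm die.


Die swell ratio = D_extrudate / D_die
= 3.1 / 2.7
= 1.148

Die swell = 1.148


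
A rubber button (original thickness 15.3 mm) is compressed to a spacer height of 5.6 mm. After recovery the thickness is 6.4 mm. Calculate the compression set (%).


CS = (t0 - recovered) / (t0 - ts) * 100
= (15.3 - 6.4) / (15.3 - 5.6) * 100
= 8.9 / 9.7 * 100
= 91.8%

91.8%


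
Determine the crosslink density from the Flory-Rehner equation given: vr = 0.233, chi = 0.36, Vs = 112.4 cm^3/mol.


ln(1 - vr) = ln(1 - 0.233) = -0.2653
Numerator = -((-0.2653) + 0.233 + 0.36 * 0.233^2) = 0.0127
Denominator = 112.4 * (0.233^(1/3) - 0.233/2) = 56.0702
nu = 0.0127 / 56.0702 = 2.2694e-04 mol/cm^3

2.2694e-04 mol/cm^3


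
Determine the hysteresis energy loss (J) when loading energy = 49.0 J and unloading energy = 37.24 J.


Hysteresis loss = loading - unloading
= 49.0 - 37.24
= 11.76 J

11.76 J


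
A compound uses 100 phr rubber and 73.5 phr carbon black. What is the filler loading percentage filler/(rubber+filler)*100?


Filler % = filler / (rubber + filler) * 100
= 73.5 / (100 + 73.5) * 100
= 73.5 / 173.5 * 100
= 42.36%

42.36%


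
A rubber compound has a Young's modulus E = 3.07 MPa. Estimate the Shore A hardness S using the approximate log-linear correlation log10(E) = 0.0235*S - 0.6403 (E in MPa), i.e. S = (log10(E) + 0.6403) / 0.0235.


log10(E) = 0.0235*S - 0.6403  =>  S = (log10(E) + 0.6403) / 0.0235
log10(3.07) = 0.487138
S = (0.487138 + 0.6403) / 0.0235 = 1.127438 / 0.0235
S = 48.0

Shore A = 48.0


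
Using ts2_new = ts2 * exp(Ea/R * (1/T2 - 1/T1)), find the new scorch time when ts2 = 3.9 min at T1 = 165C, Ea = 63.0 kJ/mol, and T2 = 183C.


Convert temperatures: T1 = 165 + 273.15 = 438.15 K, T2 = 183 + 273.15 = 456.15 K
ts2_new = 3.9 * exp(63000 / 8.314 * (1/456.15 - 1/438.15))
1/T2 - 1/T1 = -9.0062e-05
ts2_new = 1.97 min

1.97 min


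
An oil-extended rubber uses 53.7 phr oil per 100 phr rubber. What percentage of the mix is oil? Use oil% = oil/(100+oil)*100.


Oil % = oil / (100 + oil) * 100
= 53.7 / (100 + 53.7) * 100
= 53.7 / 153.7 * 100
= 34.94%

34.94%


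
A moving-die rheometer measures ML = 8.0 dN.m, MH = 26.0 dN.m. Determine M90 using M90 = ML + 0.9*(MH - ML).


M90 = ML + 0.9 * (MH - ML)
M90 = 8.0 + 0.9 * (26.0 - 8.0)
M90 = 8.0 + 0.9 * 18.0
M90 = 24.2 dN.m

24.2 dN.m


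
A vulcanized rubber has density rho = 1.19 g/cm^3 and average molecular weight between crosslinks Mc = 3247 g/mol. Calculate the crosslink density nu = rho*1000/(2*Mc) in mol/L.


nu = rho * 1000 / (2 * Mc)
nu = 1.19 * 1000 / (2 * 3247)
nu = 1190.0 / 6494
nu = 0.1832 mol/L

0.1832 mol/L


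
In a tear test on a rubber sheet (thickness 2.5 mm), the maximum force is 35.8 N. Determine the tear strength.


Tear strength = force / thickness
= 35.8 / 2.5
= 14.32 N/mm

14.32 N/mm


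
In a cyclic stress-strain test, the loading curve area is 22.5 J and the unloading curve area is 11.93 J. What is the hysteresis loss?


Hysteresis loss = loading - unloading
= 22.5 - 11.93
= 10.57 J

10.57 J


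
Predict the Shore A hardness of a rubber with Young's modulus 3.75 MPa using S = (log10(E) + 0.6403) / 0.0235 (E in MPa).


log10(E) = 0.0235*S - 0.6403  =>  S = (log10(E) + 0.6403) / 0.0235
log10(3.75) = 0.574031
S = (0.574031 + 0.6403) / 0.0235 = 1.214331 / 0.0235
S = 51.7

Shore A = 51.7


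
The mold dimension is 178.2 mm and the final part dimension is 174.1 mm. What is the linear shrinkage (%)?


Shrinkage = (mold - part) / mold * 100
= (178.2 - 174.1) / 178.2 * 100
= 4.1 / 178.2 * 100
= 2.3%

2.3%


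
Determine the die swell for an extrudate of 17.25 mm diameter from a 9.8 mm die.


Die swell ratio = D_extrudate / D_die
= 17.25 / 9.8
= 1.76

Die swell = 1.76


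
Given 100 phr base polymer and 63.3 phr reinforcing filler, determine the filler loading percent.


Filler % = filler / (rubber + filler) * 100
= 63.3 / (100 + 63.3) * 100
= 63.3 / 163.3 * 100
= 38.76%

38.76%


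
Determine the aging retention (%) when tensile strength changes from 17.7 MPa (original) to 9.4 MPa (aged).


Retention = aged / original * 100
= 9.4 / 17.7 * 100
= 53.1%

53.1%


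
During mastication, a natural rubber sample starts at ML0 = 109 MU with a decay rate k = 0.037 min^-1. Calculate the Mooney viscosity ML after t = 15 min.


ML = ML0 * exp(-k * t)
ML = 109 * exp(-0.037 * 15)
ML = 109 * 0.5741
ML = 62.57 MU

62.57 MU


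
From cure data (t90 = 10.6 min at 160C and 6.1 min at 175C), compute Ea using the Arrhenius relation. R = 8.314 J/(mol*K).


T1 = 433.15 K, T2 = 448.15 K
1/T1 - 1/T2 = 7.7273e-05
ln(t1/t2) = ln(10.6/6.1) = 0.5526
Ea = 8.314 * 0.5526 / 7.7273e-05 = 59451.6667 J/mol
Ea = 59.45 kJ/mol

59.45 kJ/mol


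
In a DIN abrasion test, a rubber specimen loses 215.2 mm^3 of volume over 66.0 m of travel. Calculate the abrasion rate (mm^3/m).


Rate = volume_loss / distance
= 215.2 / 66.0
= 3.261 mm^3/m

3.261 mm^3/m


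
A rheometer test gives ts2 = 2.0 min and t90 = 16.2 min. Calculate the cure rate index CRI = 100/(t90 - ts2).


CRI = 100 / (t90 - ts2)
= 100 / (16.2 - 2.0)
= 100 / 14.2
= 7.04 min^-1

7.04 min^-1


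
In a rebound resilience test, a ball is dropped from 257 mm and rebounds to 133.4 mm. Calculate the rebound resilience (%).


Resilience = h_rebound / h_drop * 100
= 133.4 / 257 * 100
= 51.9%

51.9%


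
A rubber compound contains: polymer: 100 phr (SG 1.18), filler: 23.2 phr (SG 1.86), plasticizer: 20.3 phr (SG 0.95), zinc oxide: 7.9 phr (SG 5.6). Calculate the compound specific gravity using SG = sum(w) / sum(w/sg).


Sum of weights = 151.4
Volume contributions:
  polymer: 100/1.18 = 84.7458
  filler: 23.2/1.86 = 12.4731
  plasticizer: 20.3/0.95 = 21.3684
  zinc oxide: 7.9/5.6 = 1.4107
Sum of volumes = 119.9980
SG = 151.4 / 119.9980 = 1.262

SG = 1.262


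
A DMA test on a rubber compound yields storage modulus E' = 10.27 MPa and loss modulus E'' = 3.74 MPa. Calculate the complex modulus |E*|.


|E*| = sqrt(E'^2 + E''^2)
= sqrt(10.27^2 + 3.74^2)
= sqrt(105.4729 + 13.9876)
= 10.93 MPa

10.93 MPa


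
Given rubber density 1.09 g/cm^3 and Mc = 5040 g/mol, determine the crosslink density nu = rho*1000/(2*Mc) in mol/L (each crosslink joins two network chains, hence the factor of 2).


nu = rho * 1000 / (2 * Mc)
nu = 1.09 * 1000 / (2 * 5040)
nu = 1090.0 / 10080
nu = 0.1081 mol/L

0.1081 mol/L


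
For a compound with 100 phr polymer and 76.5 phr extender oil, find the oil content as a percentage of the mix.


Oil % = oil / (100 + oil) * 100
= 76.5 / (100 + 76.5) * 100
= 76.5 / 176.5 * 100
= 43.34%

43.34%


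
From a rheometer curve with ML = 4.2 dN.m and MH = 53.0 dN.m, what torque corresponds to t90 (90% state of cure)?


M90 = ML + 0.9 * (MH - ML)
M90 = 4.2 + 0.9 * (53.0 - 4.2)
M90 = 4.2 + 0.9 * 48.8
M90 = 48.12 dN.m

48.12 dN.m


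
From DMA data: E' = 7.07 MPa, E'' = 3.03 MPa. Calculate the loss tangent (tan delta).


tan delta = E'' / E'
= 3.03 / 7.07
= 0.4286

tan delta = 0.4286


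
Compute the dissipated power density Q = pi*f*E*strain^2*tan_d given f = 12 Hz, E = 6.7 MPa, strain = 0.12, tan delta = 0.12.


Q = pi * f * E * strain^2 * tan_d
= pi * 12 * 6.7 * 0.12^2 * 0.12
= pi * 12 * 6.7 * 0.0144 * 0.12
= 0.4365

Q = 0.4365


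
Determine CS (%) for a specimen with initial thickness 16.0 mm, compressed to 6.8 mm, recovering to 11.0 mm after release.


CS = (t0 - recovered) / (t0 - ts) * 100
= (16.0 - 11.0) / (16.0 - 6.8) * 100
= 5.0 / 9.2 * 100
= 54.3%

54.3%


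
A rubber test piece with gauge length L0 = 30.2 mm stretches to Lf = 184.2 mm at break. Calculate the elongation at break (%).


Elongation = (Lf - L0) / L0 * 100
= (184.2 - 30.2) / 30.2 * 100
= 154.0 / 30.2 * 100
= 509.9%

509.9%


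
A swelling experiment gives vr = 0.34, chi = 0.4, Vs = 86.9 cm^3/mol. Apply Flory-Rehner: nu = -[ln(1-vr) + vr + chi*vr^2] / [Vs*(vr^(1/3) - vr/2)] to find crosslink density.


ln(1 - vr) = ln(1 - 0.34) = -0.4155
Numerator = -((-0.4155) + 0.34 + 0.4 * 0.34^2) = 0.0293
Denominator = 86.9 * (0.34^(1/3) - 0.34/2) = 45.8791
nu = 0.0293 / 45.8791 = 6.3810e-04 mol/cm^3

6.3810e-04 mol/cm^3


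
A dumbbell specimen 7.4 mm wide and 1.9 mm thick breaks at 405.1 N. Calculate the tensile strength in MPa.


Area = width * thickness = 7.4 * 1.9 = 14.06 mm^2
TS = force / area = 405.1 / 14.06 = 28.81 MPa

28.81 MPa


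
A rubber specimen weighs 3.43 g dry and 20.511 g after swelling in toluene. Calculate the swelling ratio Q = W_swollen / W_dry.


Q = W_swollen / W_dry
Q = 20.511 / 3.43
Q = 5.98

Q = 5.98


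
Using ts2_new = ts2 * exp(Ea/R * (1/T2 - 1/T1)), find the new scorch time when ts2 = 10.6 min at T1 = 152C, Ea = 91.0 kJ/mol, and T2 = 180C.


Convert temperatures: T1 = 152 + 273.15 = 425.15 K, T2 = 180 + 273.15 = 453.15 K
ts2_new = 10.6 * exp(91000 / 8.314 * (1/453.15 - 1/425.15))
1/T2 - 1/T1 = -1.4534e-04
ts2_new = 2.16 min

2.16 min


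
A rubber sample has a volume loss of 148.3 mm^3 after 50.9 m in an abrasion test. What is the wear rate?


Rate = volume_loss / distance
= 148.3 / 50.9
= 2.914 mm^3/m

2.914 mm^3/m


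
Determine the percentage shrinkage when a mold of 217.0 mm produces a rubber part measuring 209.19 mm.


Shrinkage = (mold - part) / mold * 100
= (217.0 - 209.19) / 217.0 * 100
= 7.81 / 217.0 * 100
= 3.6%

3.6%


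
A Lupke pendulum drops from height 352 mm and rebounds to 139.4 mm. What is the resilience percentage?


Resilience = h_rebound / h_drop * 100
= 139.4 / 352 * 100
= 39.6%

39.6%


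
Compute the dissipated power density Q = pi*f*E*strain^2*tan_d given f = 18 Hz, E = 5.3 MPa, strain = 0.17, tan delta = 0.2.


Q = pi * f * E * strain^2 * tan_d
= pi * 18 * 5.3 * 0.17^2 * 0.2
= pi * 18 * 5.3 * 0.0289 * 0.2
= 1.7323

Q = 1.7323


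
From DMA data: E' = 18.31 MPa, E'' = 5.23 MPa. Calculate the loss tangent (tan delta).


tan delta = E'' / E'
= 5.23 / 18.31
= 0.2856

tan delta = 0.2856


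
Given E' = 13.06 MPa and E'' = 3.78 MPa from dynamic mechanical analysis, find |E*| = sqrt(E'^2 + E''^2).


|E*| = sqrt(E'^2 + E''^2)
= sqrt(13.06^2 + 3.78^2)
= sqrt(170.5636 + 14.2884)
= 13.596 MPa

13.596 MPa


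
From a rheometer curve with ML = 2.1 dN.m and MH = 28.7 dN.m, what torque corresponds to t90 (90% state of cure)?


M90 = ML + 0.9 * (MH - ML)
M90 = 2.1 + 0.9 * (28.7 - 2.1)
M90 = 2.1 + 0.9 * 26.6
M90 = 26.04 dN.m

26.04 dN.m


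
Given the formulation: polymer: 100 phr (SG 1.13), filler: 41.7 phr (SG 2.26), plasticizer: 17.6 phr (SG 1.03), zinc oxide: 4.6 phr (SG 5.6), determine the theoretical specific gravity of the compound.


Sum of weights = 163.9
Volume contributions:
  polymer: 100/1.13 = 88.4956
  filler: 41.7/2.26 = 18.4513
  plasticizer: 17.6/1.03 = 17.0874
  zinc oxide: 4.6/5.6 = 0.8214
Sum of volumes = 124.8557
SG = 163.9 / 124.8557 = 1.313

SG = 1.313


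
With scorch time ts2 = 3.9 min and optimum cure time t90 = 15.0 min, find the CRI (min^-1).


CRI = 100 / (t90 - ts2)
= 100 / (15.0 - 3.9)
= 100 / 11.1
= 9.01 min^-1

9.01 min^-1


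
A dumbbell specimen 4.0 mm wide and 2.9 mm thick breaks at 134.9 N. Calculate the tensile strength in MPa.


Area = width * thickness = 4.0 * 2.9 = 11.6 mm^2
TS = force / area = 134.9 / 11.6 = 11.63 MPa

11.63 MPa


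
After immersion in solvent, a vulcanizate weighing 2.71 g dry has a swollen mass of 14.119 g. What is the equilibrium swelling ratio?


Q = W_swollen / W_dry
Q = 14.119 / 2.71
Q = 5.21

Q = 5.21


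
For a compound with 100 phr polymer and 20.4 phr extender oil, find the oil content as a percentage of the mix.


Oil % = oil / (100 + oil) * 100
= 20.4 / (100 + 20.4) * 100
= 20.4 / 120.4 * 100
= 16.94%

16.94%


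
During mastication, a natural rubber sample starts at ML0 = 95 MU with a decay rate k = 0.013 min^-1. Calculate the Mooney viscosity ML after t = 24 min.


ML = ML0 * exp(-k * t)
ML = 95 * exp(-0.013 * 24)
ML = 95 * 0.7320
ML = 69.54 MU

69.54 MU


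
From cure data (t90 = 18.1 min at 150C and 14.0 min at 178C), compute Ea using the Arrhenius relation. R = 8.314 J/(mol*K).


T1 = 423.15 K, T2 = 451.15 K
1/T1 - 1/T2 = 1.4667e-04
ln(t1/t2) = ln(18.1/14.0) = 0.2569
Ea = 8.314 * 0.2569 / 1.4667e-04 = 14559.7748 J/mol
Ea = 14.56 kJ/mol

14.56 kJ/mol


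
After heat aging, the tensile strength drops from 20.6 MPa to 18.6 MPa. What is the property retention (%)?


Retention = aged / original * 100
= 18.6 / 20.6 * 100
= 90.3%

90.3%


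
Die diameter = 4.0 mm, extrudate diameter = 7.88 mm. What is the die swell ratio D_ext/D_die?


Die swell ratio = D_extrudate / D_die
= 7.88 / 4.0
= 1.97

Die swell = 1.97


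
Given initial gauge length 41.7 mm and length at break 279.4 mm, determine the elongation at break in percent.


Elongation = (Lf - L0) / L0 * 100
= (279.4 - 41.7) / 41.7 * 100
= 237.7 / 41.7 * 100
= 570.0%

570.0%


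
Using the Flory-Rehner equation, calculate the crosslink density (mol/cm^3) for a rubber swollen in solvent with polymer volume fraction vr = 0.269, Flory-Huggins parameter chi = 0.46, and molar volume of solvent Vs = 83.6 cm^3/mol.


ln(1 - vr) = ln(1 - 0.269) = -0.3133
Numerator = -((-0.3133) + 0.269 + 0.46 * 0.269^2) = 0.0111
Denominator = 83.6 * (0.269^(1/3) - 0.269/2) = 42.7222
nu = 0.0111 / 42.7222 = 2.5878e-04 mol/cm^3

2.5878e-04 mol/cm^3


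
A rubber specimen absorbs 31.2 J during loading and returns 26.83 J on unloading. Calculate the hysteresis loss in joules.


Hysteresis loss = loading - unloading
= 31.2 - 26.83
= 4.37 J

4.37 J


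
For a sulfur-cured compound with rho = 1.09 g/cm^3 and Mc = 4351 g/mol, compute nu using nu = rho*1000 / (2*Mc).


nu = rho * 1000 / (2 * Mc)
nu = 1.09 * 1000 / (2 * 4351)
nu = 1090.0 / 8702
nu = 0.1253 mol/L

0.1253 mol/L


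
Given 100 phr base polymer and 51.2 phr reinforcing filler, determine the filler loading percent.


Filler % = filler / (rubber + filler) * 100
= 51.2 / (100 + 51.2) * 100
= 51.2 / 151.2 * 100
= 33.86%

33.86%


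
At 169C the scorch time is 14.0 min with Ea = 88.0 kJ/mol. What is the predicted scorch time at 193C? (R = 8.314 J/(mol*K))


Convert temperatures: T1 = 169 + 273.15 = 442.15 K, T2 = 193 + 273.15 = 466.15 K
ts2_new = 14.0 * exp(88000 / 8.314 * (1/466.15 - 1/442.15))
1/T2 - 1/T1 = -1.1644e-04
ts2_new = 4.08 min

4.08 min


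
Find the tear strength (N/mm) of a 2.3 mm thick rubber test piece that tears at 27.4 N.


Tear strength = force / thickness
= 27.4 / 2.3
= 11.91 N/mm

11.91 N/mm


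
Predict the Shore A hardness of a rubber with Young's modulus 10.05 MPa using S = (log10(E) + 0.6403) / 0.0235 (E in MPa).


log10(E) = 0.0235*S - 0.6403  =>  S = (log10(E) + 0.6403) / 0.0235
log10(10.05) = 1.002166
S = (1.002166 + 0.6403) / 0.0235 = 1.642466 / 0.0235
S = 69.9

Shore A = 69.9


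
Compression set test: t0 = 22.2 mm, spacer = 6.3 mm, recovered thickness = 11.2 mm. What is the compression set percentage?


CS = (t0 - recovered) / (t0 - ts) * 100
= (22.2 - 11.2) / (22.2 - 6.3) * 100
= 11.0 / 15.9 * 100
= 69.2%

69.2%


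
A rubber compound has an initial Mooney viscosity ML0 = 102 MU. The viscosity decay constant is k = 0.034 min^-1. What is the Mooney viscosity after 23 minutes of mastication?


ML = ML0 * exp(-k * t)
ML = 102 * exp(-0.034 * 23)
ML = 102 * 0.4575
ML = 46.66 MU

46.66 MU


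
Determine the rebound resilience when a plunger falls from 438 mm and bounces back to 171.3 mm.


Resilience = h_rebound / h_drop * 100
= 171.3 / 438 * 100
= 39.1%

39.1%


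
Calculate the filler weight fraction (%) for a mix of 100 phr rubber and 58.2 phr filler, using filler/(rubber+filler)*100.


Filler % = filler / (rubber + filler) * 100
= 58.2 / (100 + 58.2) * 100
= 58.2 / 158.2 * 100
= 36.79%

36.79%


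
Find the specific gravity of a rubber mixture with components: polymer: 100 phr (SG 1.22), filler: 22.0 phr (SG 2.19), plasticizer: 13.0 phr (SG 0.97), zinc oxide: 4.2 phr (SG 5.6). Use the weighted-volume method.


Sum of weights = 139.2
Volume contributions:
  polymer: 100/1.22 = 81.9672
  filler: 22.0/2.19 = 10.0457
  plasticizer: 13.0/0.97 = 13.4021
  zinc oxide: 4.2/5.6 = 0.7500
Sum of volumes = 106.1649
SG = 139.2 / 106.1649 = 1.311

SG = 1.311


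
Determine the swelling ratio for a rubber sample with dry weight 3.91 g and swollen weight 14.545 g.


Q = W_swollen / W_dry
Q = 14.545 / 3.91
Q = 3.72

Q = 3.72


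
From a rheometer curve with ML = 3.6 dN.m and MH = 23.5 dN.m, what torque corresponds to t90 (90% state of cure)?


M90 = ML + 0.9 * (MH - ML)
M90 = 3.6 + 0.9 * (23.5 - 3.6)
M90 = 3.6 + 0.9 * 19.9
M90 = 21.51 dN.m

21.51 dN.m


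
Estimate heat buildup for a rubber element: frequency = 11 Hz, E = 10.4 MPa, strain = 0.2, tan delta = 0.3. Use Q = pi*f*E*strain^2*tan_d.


Q = pi * f * E * strain^2 * tan_d
= pi * 11 * 10.4 * 0.2^2 * 0.3
= pi * 11 * 10.4 * 0.0400 * 0.3
= 4.3128

Q = 4.3128


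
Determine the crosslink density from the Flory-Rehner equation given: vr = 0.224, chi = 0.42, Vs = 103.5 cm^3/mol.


ln(1 - vr) = ln(1 - 0.224) = -0.2536
Numerator = -((-0.2536) + 0.224 + 0.42 * 0.224^2) = 0.0085
Denominator = 103.5 * (0.224^(1/3) - 0.224/2) = 51.2654
nu = 0.0085 / 51.2654 = 1.6637e-04 mol/cm^3

1.6637e-04 mol/cm^3


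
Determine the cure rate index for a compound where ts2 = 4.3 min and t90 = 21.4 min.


CRI = 100 / (t90 - ts2)
= 100 / (21.4 - 4.3)
= 100 / 17.1
= 5.85 min^-1

5.85 min^-1


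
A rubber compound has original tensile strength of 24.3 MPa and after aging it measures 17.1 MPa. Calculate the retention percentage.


Retention = aged / original * 100
= 17.1 / 24.3 * 100
= 70.4%

70.4%


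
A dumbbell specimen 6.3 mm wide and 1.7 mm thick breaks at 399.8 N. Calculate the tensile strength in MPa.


Area = width * thickness = 6.3 * 1.7 = 10.71 mm^2
TS = force / area = 399.8 / 10.71 = 37.33 MPa

37.33 MPa


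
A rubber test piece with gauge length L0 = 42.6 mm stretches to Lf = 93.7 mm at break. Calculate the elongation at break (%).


Elongation = (Lf - L0) / L0 * 100
= (93.7 - 42.6) / 42.6 * 100
= 51.1 / 42.6 * 100
= 120.0%

120.0%


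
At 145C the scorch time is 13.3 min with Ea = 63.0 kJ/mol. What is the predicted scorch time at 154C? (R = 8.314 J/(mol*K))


Convert temperatures: T1 = 145 + 273.15 = 418.15 K, T2 = 154 + 273.15 = 427.15 K
ts2_new = 13.3 * exp(63000 / 8.314 * (1/427.15 - 1/418.15))
1/T2 - 1/T1 = -5.0388e-05
ts2_new = 9.08 min

9.08 min


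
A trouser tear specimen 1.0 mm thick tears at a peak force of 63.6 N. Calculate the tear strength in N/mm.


Tear strength = force / thickness
= 63.6 / 1.0
= 63.6 N/mm

63.6 N/mm


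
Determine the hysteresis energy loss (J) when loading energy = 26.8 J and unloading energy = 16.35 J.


Hysteresis loss = loading - unloading
= 26.8 - 16.35
= 10.45 J

10.45 J


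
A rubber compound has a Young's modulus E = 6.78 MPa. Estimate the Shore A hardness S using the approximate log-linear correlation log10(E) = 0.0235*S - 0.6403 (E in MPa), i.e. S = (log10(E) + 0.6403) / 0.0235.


log10(E) = 0.0235*S - 0.6403  =>  S = (log10(E) + 0.6403) / 0.0235
log10(6.78) = 0.831230
S = (0.831230 + 0.6403) / 0.0235 = 1.471530 / 0.0235
S = 62.6

Shore A = 62.6


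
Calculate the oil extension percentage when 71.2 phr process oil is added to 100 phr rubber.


Oil % = oil / (100 + oil) * 100
= 71.2 / (100 + 71.2) * 100
= 71.2 / 171.2 * 100
= 41.59%

41.59%


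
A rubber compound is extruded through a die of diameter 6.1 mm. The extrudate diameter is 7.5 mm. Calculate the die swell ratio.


Die swell ratio = D_extrudate / D_die
= 7.5 / 6.1
= 1.23

Die swell = 1.23


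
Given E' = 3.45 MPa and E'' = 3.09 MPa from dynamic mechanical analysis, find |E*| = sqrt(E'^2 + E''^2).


|E*| = sqrt(E'^2 + E''^2)
= sqrt(3.45^2 + 3.09^2)
= sqrt(11.9025 + 9.5481)
= 4.631 MPa

4.631 MPa


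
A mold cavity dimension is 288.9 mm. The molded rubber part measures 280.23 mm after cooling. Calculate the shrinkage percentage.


Shrinkage = (mold - part) / mold * 100
= (288.9 - 280.23) / 288.9 * 100
= 8.67 / 288.9 * 100
= 3.0%

3.0%


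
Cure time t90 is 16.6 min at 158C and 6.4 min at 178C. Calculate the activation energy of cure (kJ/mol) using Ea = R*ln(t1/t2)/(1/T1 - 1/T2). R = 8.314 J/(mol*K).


T1 = 431.15 K, T2 = 451.15 K
1/T1 - 1/T2 = 1.0282e-04
ln(t1/t2) = ln(16.6/6.4) = 0.9531
Ea = 8.314 * 0.9531 / 1.0282e-04 = 77067.2727 J/mol
Ea = 77.07 kJ/mol

77.07 kJ/mol


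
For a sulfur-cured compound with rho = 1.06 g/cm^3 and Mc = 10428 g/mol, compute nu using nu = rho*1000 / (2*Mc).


nu = rho * 1000 / (2 * Mc)
nu = 1.06 * 1000 / (2 * 10428)
nu = 1060.0 / 20856
nu = 0.0508 mol/L

0.0508 mol/L
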